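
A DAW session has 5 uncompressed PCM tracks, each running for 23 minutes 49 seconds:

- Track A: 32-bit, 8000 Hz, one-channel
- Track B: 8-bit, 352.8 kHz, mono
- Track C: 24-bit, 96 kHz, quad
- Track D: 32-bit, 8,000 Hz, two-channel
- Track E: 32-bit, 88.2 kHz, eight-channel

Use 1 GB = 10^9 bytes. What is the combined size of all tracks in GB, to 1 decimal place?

6.3 GB

23 minutes 49 seconds = 1,429 s.
Track A: 8,000 × 1,429 × 4 × 1 = 45,728,000 bytes.
Track B: 352,800 × 1,429 × 1 × 1 = 504,151,200 bytes.
Track C: 96,000 × 1,429 × 3 × 4 = 1,646,208,000 bytes.
Track D: 8,000 × 1,429 × 4 × 2 = 91,456,000 bytes.
Track E: 88,200 × 1,429 × 4 × 8 = 4,033,209,600 bytes.
Total = 6,320,752,800 bytes = 6.3 GB.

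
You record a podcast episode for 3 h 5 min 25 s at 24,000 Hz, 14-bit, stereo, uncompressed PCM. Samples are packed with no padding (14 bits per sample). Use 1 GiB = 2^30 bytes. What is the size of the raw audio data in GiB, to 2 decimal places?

0.87 GiB

Duration = 3 h 5 min 25 s = 11,125 s.
Bits = 24,000 × 11,125 × 14 × 2 = 7,476,000,000 bits = 934,500,000 bytes.
934,500,000 / 1,073,741,824 = 0.87 GiB.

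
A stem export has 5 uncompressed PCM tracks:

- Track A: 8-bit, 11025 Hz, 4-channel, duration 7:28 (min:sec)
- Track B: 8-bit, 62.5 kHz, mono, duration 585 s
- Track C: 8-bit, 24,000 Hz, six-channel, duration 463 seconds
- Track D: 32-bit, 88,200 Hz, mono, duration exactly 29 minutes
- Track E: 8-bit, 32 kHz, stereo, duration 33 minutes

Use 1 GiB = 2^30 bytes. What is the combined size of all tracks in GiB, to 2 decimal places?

0.80 GiB

Track A: 7:28 (min:sec) = 448 s; 11,025 × 448 × 1 × 4 = 19,756,800 bytes.
Track B: 62,500 × 585 × 1 × 1 = 36,562,500 bytes.
Track C: 24,000 × 463 × 1 × 6 = 66,672,000 bytes.
Track D: exactly 29 minutes = 1,740 s; 88,200 × 1,740 × 4 × 1 = 613,872,000 bytes.
Track E: 33 minutes = 1,980 s; 32,000 × 1,980 × 1 × 2 = 126,720,000 bytes.
Total = 863,583,300 bytes = 0.80 GiB.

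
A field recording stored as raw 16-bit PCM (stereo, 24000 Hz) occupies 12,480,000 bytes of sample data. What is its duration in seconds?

130 seconds

Byte rate = 24,000 × 2 × 2 = 96,000 bytes/s.
Duration = 12,480,000 / 96,000 = 130 s.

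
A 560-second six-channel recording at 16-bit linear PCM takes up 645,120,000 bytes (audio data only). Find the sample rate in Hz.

Bytes = sample_rate × seconds × bytes_per_sample × channels.
sample_rate = 645,120,000 / (560 × 2 × 6) = 645,120,000 / 6,720 = 96,000 Hz.

96,000 Hz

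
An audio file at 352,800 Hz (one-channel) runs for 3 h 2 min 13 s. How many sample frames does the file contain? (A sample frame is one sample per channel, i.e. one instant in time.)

3 h 2 min 13 s = 10,933 s.
352,800 samples/s × 10,933 s = 3,857,162,400 frames.

3,857,162,400 sample frames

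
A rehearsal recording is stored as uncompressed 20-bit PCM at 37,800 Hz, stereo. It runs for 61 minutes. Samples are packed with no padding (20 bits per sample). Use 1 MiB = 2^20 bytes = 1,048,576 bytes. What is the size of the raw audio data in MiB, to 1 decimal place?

659.7 MiB

Duration = 61 minutes = 3,660 s.
Bits = 37,800 × 3,660 × 20 × 2 = 5,533,920,000 bits = 691,740,000 bytes.
691,740,000 / 1,048,576 = 659.7 MiB.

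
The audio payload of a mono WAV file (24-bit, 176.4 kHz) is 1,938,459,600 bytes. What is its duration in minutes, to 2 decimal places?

61.05 minutes

Byte rate = 176,400 × 3 × 1 = 529,200 bytes/s.
Duration = 1,938,459,600 / 529,200 = 3,663 s.
3,663 s / 60 = 61.05 minutes.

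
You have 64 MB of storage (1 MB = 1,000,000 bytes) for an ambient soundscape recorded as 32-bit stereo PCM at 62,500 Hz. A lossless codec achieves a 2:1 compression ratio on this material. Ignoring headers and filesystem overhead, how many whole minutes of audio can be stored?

4 minutes

Uncompressed byte rate = 62,500 × 4 × 2 = 500,000 bytes/s.
After 2:1 compression, effective rate ≈ 250000 bytes/s.
Capacity = 64 × 1,000,000 = 64,000,000 bytes.
64,000,000 / effective rate ≈ 256 s → 4 minutes.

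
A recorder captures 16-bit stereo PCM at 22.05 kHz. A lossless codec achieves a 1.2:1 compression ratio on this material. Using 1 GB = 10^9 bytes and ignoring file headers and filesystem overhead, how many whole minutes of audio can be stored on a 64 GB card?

Uncompressed byte rate = 22,050 × 2 × 2 = 88,200 bytes/s.
After 1.2:1 compression, effective rate ≈ 73500 bytes/s.
Capacity = 64 × 1,000,000,000 = 64,000,000,000 bytes.
64,000,000,000 / effective rate ≈ 870748.3 s → 14,512 minutes.

14,512 minutes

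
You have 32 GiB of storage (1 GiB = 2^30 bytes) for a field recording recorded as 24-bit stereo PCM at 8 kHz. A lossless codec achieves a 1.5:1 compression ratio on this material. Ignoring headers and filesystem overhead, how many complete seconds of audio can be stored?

Uncompressed byte rate = 8,000 × 3 × 2 = 48,000 bytes/s.
After 1.5:1 compression, effective rate ≈ 32000 bytes/s.
Capacity = 32 × 1,073,741,824 = 34,359,738,368 bytes.
34,359,738,368 / effective rate ≈ 1073741.82 s → 1,073,741 seconds.

1,073,741 seconds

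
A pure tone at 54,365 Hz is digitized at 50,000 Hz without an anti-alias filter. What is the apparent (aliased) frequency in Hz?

4,365 Hz

Nyquist = 50,000/2 = 25,000 Hz; 54,365 Hz exceeds it.
Alias = |54,365 − 1×50,000| = |54,365 − 50,000| = 4,365 Hz.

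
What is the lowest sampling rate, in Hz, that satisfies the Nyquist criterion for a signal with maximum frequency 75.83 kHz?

Minimum sample rate = 2 × 75,830 Hz = 151,660 Hz.

151,660 Hz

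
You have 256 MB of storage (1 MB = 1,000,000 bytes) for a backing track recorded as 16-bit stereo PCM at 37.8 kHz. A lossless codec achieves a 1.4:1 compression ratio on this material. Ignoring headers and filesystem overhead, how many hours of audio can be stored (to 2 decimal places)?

0.66 hours

Uncompressed byte rate = 37,800 × 2 × 2 = 151,200 bytes/s.
After 1.4:1 compression, effective rate ≈ 108000 bytes/s.
Capacity = 256 × 1,000,000 = 256,000,000 bytes.
256,000,000 / effective rate ≈ 2370.37 s → 0.66 hours.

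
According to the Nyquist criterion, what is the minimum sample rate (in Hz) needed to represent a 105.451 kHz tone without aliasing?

Minimum sample rate = 2 × 105,451 Hz = 210,902 Hz.

210,902 Hz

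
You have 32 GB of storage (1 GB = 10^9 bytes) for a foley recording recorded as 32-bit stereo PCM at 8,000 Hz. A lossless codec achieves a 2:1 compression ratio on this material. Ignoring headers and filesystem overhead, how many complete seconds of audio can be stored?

Uncompressed byte rate = 8,000 × 4 × 2 = 64,000 bytes/s.
After 2:1 compression, effective rate ≈ 32000 bytes/s.
Capacity = 32 × 1,000,000,000 = 32,000,000,000 bytes.
32,000,000,000 / effective rate ≈ 1000000 s → 1,000,000 seconds.

1,000,000 seconds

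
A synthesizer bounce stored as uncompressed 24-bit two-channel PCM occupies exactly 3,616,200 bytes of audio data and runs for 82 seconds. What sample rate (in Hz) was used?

7,350 Hz

Bytes = sample_rate × seconds × bytes_per_sample × channels.
sample_rate = 3,616,200 / (82 × 3 × 2) = 3,616,200 / 492 = 7,350 Hz.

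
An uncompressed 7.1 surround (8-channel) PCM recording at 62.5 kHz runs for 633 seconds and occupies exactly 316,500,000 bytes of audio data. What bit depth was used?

8 bits

Bytes per sample = 316,500,000 / (62,500 × 633 × 8) = 316,500,000 / 316,500,000 = 1.
Bit depth = 1 × 8 = 8 bits.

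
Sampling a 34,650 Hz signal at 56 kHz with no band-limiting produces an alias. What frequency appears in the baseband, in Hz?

21,350 Hz

Nyquist = 56,000/2 = 28,000 Hz; 34,650 Hz exceeds it.
Alias = |34,650 − 1×56,000| = |34,650 − 56,000| = 21,350 Hz.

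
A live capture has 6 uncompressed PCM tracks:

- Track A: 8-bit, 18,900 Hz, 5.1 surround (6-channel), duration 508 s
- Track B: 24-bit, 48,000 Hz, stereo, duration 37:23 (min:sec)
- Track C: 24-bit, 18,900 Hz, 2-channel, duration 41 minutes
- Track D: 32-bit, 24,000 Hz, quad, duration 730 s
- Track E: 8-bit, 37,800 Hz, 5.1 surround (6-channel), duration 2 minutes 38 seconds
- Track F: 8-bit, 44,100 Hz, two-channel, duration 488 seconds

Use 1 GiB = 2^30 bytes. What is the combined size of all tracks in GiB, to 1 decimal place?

1.2 GiB

Track A: 18,900 × 508 × 1 × 6 = 57,607,200 bytes.
Track B: 37:23 (min:sec) = 2,243 s; 48,000 × 2,243 × 3 × 2 = 645,984,000 bytes.
Track C: 41 minutes = 2,460 s; 18,900 × 2,460 × 3 × 2 = 278,964,000 bytes.
Track D: 24,000 × 730 × 4 × 4 = 280,320,000 bytes.
Track E: 2 minutes 38 seconds = 158 s; 37,800 × 158 × 1 × 6 = 35,834,400 bytes.
Track F: 44,100 × 488 × 1 × 2 = 43,041,600 bytes.
Total = 1,341,751,200 bytes = 1.2 GiB.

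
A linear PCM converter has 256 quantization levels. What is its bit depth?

8 bits

log2(256) = 8.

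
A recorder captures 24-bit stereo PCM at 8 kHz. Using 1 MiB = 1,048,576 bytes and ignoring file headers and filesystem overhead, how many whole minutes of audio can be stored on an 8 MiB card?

Uncompressed byte rate = 8,000 × 3 × 2 = 48,000 bytes/s.
Capacity = 8 × 1,048,576 = 8,388,608 bytes.
8,388,608 / 48,000 ≈ 174.76 s → 2 minutes.

2 minutes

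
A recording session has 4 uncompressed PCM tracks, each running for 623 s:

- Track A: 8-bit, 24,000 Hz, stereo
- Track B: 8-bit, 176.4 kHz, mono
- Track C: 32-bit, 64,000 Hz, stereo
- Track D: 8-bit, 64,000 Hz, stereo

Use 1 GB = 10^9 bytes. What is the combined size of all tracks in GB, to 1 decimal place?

Track A: 24,000 × 623 × 1 × 2 = 29,904,000 bytes.
Track B: 176,400 × 623 × 1 × 1 = 109,897,200 bytes.
Track C: 64,000 × 623 × 4 × 2 = 318,976,000 bytes.
Track D: 64,000 × 623 × 1 × 2 = 79,744,000 bytes.
Total = 538,521,200 bytes = 0.5 GB.

0.5 GB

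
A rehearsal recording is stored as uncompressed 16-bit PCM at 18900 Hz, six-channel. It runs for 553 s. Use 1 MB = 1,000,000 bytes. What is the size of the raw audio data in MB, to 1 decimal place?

Bytes = 18,900 samples/s × 553 s × 2 bytes/sample × 6 ch = 125,420,400 bytes.
125,420,400 / 1,000,000 = 125.4 MB.

125.4 MB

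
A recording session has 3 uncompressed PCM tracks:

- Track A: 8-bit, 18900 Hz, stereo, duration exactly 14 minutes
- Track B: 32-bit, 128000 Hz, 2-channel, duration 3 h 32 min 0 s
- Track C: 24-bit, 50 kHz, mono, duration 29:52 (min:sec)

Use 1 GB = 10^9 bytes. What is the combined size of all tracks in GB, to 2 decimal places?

Track A: exactly 14 minutes = 840 s; 18,900 × 840 × 1 × 2 = 31,752,000 bytes.
Track B: 3 h 32 min 0 s = 12,720 s; 128,000 × 12,720 × 4 × 2 = 13,025,280,000 bytes.
Track C: 29:52 (min:sec) = 1,792 s; 50,000 × 1,792 × 3 × 1 = 268,800,000 bytes.
Total = 13,325,832,000 bytes = 13.33 GB.

13.33 GB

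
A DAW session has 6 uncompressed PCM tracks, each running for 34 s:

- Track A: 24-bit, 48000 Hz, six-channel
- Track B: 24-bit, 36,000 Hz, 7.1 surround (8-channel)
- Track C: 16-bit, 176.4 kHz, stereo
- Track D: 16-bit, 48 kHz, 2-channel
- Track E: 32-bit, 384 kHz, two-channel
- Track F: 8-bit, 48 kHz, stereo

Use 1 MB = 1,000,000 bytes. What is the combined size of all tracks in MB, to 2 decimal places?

196.98 MB

Track A: 48,000 × 34 × 3 × 6 = 29,376,000 bytes.
Track B: 36,000 × 34 × 3 × 8 = 29,376,000 bytes.
Track C: 176,400 × 34 × 2 × 2 = 23,990,400 bytes.
Track D: 48,000 × 34 × 2 × 2 = 6,528,000 bytes.
Track E: 384,000 × 34 × 4 × 2 = 104,448,000 bytes.
Track F: 48,000 × 34 × 1 × 2 = 3,264,000 bytes.
Total = 196,982,400 bytes = 196.98 MB.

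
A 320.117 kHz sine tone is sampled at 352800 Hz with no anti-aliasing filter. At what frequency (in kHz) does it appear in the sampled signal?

Nyquist = 352,800/2 = 176,400 Hz; 320,117 Hz exceeds it.
Alias = |320,117 − 1×352,800| = |320,117 − 352,800| = 32,683 Hz = 32.683 kHz.

32.683 kHz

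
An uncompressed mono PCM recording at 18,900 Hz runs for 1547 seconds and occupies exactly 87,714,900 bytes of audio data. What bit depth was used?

Bytes per sample = 87,714,900 / (18,900 × 1,547 × 1) = 87,714,900 / 29,238,300 = 3.
Bit depth = 3 × 8 = 24 bits.

24 bits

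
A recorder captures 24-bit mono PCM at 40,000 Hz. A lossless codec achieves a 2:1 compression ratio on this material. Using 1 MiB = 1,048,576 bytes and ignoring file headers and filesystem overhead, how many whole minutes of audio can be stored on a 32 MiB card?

Uncompressed byte rate = 40,000 × 3 × 1 = 120,000 bytes/s.
After 2:1 compression, effective rate ≈ 60000 bytes/s.
Capacity = 32 × 1,048,576 = 33,554,432 bytes.
33,554,432 / effective rate ≈ 559.24 s → 9 minutes.

9 minutes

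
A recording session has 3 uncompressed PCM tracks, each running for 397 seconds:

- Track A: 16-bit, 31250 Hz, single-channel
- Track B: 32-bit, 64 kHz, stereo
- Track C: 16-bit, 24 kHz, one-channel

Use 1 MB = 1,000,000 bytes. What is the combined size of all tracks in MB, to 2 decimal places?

Track A: 31,250 × 397 × 2 × 1 = 24,812,500 bytes.
Track B: 64,000 × 397 × 4 × 2 = 203,264,000 bytes.
Track C: 24,000 × 397 × 2 × 1 = 19,056,000 bytes.
Total = 247,132,500 bytes = 247.13 MB.

247.13 MB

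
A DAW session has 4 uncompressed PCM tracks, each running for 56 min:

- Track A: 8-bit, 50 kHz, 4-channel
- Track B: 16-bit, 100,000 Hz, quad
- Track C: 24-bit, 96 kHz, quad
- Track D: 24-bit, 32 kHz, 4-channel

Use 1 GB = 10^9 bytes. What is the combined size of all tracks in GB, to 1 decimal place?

8.5 GB

56 min = 3,360 s.
Track A: 50,000 × 3,360 × 1 × 4 = 672,000,000 bytes.
Track B: 100,000 × 3,360 × 2 × 4 = 2,688,000,000 bytes.
Track C: 96,000 × 3,360 × 3 × 4 = 3,870,720,000 bytes.
Track D: 32,000 × 3,360 × 3 × 4 = 1,290,240,000 bytes.
Total = 8,520,960,000 bytes = 8.5 GB.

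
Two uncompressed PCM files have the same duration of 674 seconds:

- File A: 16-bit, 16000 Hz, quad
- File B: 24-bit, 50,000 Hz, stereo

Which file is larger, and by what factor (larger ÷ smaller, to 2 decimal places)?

File B, by a factor of 2.34

File A: 16,000 × 2 × 4 = 128,000 bytes/s.
File B: 50,000 × 3 × 2 = 300,000 bytes/s.
File B is larger; ratio = 202,200,000 / 86,272,000 = 2.34.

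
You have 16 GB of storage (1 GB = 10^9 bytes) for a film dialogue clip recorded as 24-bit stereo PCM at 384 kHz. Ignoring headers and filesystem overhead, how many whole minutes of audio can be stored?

Uncompressed byte rate = 384,000 × 3 × 2 = 2,304,000 bytes/s.
Capacity = 16 × 1,000,000,000 = 16,000,000,000 bytes.
16,000,000,000 / 2,304,000 ≈ 6944.44 s → 115 minutes.

115 minutes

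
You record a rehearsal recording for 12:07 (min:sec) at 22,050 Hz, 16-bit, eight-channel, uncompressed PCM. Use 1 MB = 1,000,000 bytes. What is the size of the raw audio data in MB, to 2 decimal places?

Duration = 12:07 (min:sec) = 727 s.
Bytes = 22,050 samples/s × 727 s × 2 bytes/sample × 8 ch = 256,485,600 bytes.
256,485,600 / 1,000,000 = 256.49 MB.

256.49 MB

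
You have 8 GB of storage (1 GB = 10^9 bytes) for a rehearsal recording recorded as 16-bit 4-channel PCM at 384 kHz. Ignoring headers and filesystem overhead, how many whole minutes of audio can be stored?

43 minutes

Uncompressed byte rate = 384,000 × 2 × 4 = 3,072,000 bytes/s.
Capacity = 8 × 1,000,000,000 = 8,000,000,000 bytes.
8,000,000,000 / 3,072,000 ≈ 2604.17 s → 43 minutes.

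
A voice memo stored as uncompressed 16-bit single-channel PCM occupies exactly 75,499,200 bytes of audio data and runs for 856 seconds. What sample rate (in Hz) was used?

Bytes = sample_rate × seconds × bytes_per_sample × channels.
sample_rate = 75,499,200 / (856 × 2 × 1) = 75,499,200 / 1,712 = 44,100 Hz.

44,100 Hz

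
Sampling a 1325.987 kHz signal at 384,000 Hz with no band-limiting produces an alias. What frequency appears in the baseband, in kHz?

173.987 kHz

Nyquist = 384,000/2 = 192,000 Hz; 1,325,987 Hz exceeds it.
Alias = |1,325,987 − 3×384,000| = |1,325,987 − 1,152,000| = 173,987 Hz = 173.987 kHz.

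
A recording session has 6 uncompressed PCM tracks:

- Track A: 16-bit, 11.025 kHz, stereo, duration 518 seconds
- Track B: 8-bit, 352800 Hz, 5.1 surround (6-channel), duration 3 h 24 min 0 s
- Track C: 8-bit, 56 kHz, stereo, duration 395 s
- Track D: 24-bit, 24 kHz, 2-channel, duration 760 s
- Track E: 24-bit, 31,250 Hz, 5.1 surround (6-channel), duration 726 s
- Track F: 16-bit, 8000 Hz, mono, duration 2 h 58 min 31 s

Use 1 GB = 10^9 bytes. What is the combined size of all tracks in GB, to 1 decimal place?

26.7 GB

Track A: 11,025 × 518 × 2 × 2 = 22,843,800 bytes.
Track B: 3 h 24 min 0 s = 12,240 s; 352,800 × 12,240 × 1 × 6 = 25,909,632,000 bytes.
Track C: 56,000 × 395 × 1 × 2 = 44,240,000 bytes.
Track D: 24,000 × 760 × 3 × 2 = 109,440,000 bytes.
Track E: 31,250 × 726 × 3 × 6 = 408,375,000 bytes.
Track F: 2 h 58 min 31 s = 10,711 s; 8,000 × 10,711 × 2 × 1 = 171,376,000 bytes.
Total = 26,665,906,800 bytes = 26.7 GB.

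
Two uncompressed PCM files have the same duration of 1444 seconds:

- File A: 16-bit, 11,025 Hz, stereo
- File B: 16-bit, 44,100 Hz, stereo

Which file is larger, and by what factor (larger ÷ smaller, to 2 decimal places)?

File A: 11,025 × 2 × 2 = 44,100 bytes/s.
File B: 44,100 × 2 × 2 = 176,400 bytes/s.
File B is larger; ratio = 254,721,600 / 63,680,400 = 4.00.

File B, by a factor of 4.00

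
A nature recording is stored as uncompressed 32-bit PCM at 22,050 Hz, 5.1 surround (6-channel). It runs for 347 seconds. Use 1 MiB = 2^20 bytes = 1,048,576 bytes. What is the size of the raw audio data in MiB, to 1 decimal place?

175.1 MiB

Bytes = 22,050 samples/s × 347 s × 4 bytes/sample × 6 ch = 183,632,400 bytes.
183,632,400 / 1,048,576 = 175.1 MiB.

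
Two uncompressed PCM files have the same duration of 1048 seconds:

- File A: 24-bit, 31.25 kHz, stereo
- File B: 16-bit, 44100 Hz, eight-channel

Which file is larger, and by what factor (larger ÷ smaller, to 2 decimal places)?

File B, by a factor of 3.76

File A: 31,250 × 3 × 2 = 187,500 bytes/s.
File B: 44,100 × 2 × 8 = 705,600 bytes/s.
File B is larger; ratio = 739,468,800 / 196,500,000 = 3.76.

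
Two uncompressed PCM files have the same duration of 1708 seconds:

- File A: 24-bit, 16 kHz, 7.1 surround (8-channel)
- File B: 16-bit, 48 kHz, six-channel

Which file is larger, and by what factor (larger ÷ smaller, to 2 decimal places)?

File B, by a factor of 1.50

File A: 16,000 × 3 × 8 = 384,000 bytes/s.
File B: 48,000 × 2 × 6 = 576,000 bytes/s.
File B is larger; ratio = 983,808,000 / 655,872,000 = 1.50.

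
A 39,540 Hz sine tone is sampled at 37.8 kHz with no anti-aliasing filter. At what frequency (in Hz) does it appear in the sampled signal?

1,740 Hz

Nyquist = 37,800/2 = 18,900 Hz; 39,540 Hz exceeds it.
Alias = |39,540 − 1×37,800| = |39,540 − 37,800| = 1,740 Hz.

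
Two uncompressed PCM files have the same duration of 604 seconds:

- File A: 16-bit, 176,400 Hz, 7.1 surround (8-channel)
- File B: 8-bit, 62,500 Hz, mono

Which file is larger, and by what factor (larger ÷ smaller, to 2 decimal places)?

File A: 176,400 × 2 × 8 = 2,822,400 bytes/s.
File B: 62,500 × 1 × 1 = 62,500 bytes/s.
File A is larger; ratio = 1,704,729,600 / 37,750,000 = 45.16.

File A, by a factor of 45.16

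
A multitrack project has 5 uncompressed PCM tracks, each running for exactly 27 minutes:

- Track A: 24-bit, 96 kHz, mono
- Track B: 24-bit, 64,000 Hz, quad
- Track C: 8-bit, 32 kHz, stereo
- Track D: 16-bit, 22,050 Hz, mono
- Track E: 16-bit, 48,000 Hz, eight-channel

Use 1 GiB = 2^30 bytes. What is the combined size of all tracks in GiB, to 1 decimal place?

2.9 GiB

exactly 27 minutes = 1,620 s.
Track A: 96,000 × 1,620 × 3 × 1 = 466,560,000 bytes.
Track B: 64,000 × 1,620 × 3 × 4 = 1,244,160,000 bytes.
Track C: 32,000 × 1,620 × 1 × 2 = 103,680,000 bytes.
Track D: 22,050 × 1,620 × 2 × 1 = 71,442,000 bytes.
Track E: 48,000 × 1,620 × 2 × 8 = 1,244,160,000 bytes.
Total = 3,130,002,000 bytes = 2.9 GiB.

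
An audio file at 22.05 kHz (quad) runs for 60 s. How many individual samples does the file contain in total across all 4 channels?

5,292,000 samples

22,050 × 60 s × 4 ch = 5,292,000 samples.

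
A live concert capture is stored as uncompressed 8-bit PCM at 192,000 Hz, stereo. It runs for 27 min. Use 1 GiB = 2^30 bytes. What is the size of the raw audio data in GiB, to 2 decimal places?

0.58 GiB

Duration = 27 min = 1,620 s.
Bytes = 192,000 samples/s × 1,620 s × 1 bytes/sample × 2 ch = 622,080,000 bytes.
622,080,000 / 1,073,741,824 = 0.58 GiB.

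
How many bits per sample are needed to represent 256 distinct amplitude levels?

8 bits

log2(256) = 8.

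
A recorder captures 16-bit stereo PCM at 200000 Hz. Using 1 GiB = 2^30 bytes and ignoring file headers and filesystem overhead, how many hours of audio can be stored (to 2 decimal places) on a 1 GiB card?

Uncompressed byte rate = 200,000 × 2 × 2 = 800,000 bytes/s.
Capacity = 1 × 1,073,741,824 = 1,073,741,824 bytes.
1,073,741,824 / 800,000 ≈ 1342.18 s → 0.37 hours.

0.37 hours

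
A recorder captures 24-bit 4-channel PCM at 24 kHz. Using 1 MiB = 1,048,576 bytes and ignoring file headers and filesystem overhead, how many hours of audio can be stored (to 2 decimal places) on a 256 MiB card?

0.26 hours

Uncompressed byte rate = 24,000 × 3 × 4 = 288,000 bytes/s.
Capacity = 256 × 1,048,576 = 268,435,456 bytes.
268,435,456 / 288,000 ≈ 932.07 s → 0.26 hours.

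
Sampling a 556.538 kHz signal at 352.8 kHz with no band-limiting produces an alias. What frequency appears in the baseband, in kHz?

Nyquist = 352,800/2 = 176,400 Hz; 556,538 Hz exceeds it.
Alias = |556,538 − 2×352,800| = |556,538 − 705,600| = 149,062 Hz = 149.062 kHz.

149.062 kHz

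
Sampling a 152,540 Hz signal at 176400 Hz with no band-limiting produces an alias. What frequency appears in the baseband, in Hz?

23,860 Hz

Nyquist = 176,400/2 = 88,200 Hz; 152,540 Hz exceeds it.
Alias = |152,540 − 1×176,400| = |152,540 − 176,400| = 23,860 Hz.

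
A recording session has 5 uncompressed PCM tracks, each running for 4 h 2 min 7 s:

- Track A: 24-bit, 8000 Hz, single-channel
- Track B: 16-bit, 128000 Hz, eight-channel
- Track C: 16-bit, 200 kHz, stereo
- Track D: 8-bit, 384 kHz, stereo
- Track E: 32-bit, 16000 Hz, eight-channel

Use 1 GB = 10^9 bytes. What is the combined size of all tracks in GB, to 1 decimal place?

60.3 GB

4 h 2 min 7 s = 14,527 s.
Track A: 8,000 × 14,527 × 3 × 1 = 348,648,000 bytes.
Track B: 128,000 × 14,527 × 2 × 8 = 29,751,296,000 bytes.
Track C: 200,000 × 14,527 × 2 × 2 = 11,621,600,000 bytes.
Track D: 384,000 × 14,527 × 1 × 2 = 11,156,736,000 bytes.
Track E: 16,000 × 14,527 × 4 × 8 = 7,437,824,000 bytes.
Total = 60,316,104,000 bytes = 60.3 GB.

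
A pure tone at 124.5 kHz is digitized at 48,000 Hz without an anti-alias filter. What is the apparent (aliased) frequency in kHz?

19.5 kHz

Nyquist = 48,000/2 = 24,000 Hz; 124,500 Hz exceeds it.
Alias = |124,500 − 3×48,000| = |124,500 − 144,000| = 19,500 Hz = 19.5 kHz.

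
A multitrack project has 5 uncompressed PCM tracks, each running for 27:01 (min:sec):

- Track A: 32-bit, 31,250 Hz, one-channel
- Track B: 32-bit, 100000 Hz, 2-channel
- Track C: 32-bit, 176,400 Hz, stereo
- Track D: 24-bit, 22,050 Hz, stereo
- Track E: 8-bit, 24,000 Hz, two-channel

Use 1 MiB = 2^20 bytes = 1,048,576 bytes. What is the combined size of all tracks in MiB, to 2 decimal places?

27:01 (min:sec) = 1,621 s.
Track A: 31,250 × 1,621 × 4 × 1 = 202,625,000 bytes.
Track B: 100,000 × 1,621 × 4 × 2 = 1,296,800,000 bytes.
Track C: 176,400 × 1,621 × 4 × 2 = 2,287,555,200 bytes.
Track D: 22,050 × 1,621 × 3 × 2 = 214,458,300 bytes.
Track E: 24,000 × 1,621 × 1 × 2 = 77,808,000 bytes.
Total = 4,079,246,500 bytes = 3890.27 MiB.

3890.27 MiB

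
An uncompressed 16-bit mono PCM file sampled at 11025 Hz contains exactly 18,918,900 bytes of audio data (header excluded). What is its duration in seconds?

858 seconds

Byte rate = 11,025 × 2 × 1 = 22,050 bytes/s.
Duration = 18,918,900 / 22,050 = 858 s.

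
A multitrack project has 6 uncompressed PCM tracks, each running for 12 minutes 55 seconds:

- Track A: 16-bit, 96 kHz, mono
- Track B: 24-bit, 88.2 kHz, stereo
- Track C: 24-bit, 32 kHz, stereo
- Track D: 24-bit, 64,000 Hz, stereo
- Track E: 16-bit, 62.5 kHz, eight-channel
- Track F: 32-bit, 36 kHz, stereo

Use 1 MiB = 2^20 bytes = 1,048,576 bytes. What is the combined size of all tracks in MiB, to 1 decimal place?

1910.7 MiB

12 minutes 55 seconds = 775 s.
Track A: 96,000 × 775 × 2 × 1 = 148,800,000 bytes.
Track B: 88,200 × 775 × 3 × 2 = 410,130,000 bytes.
Track C: 32,000 × 775 × 3 × 2 = 148,800,000 bytes.
Track D: 64,000 × 775 × 3 × 2 = 297,600,000 bytes.
Track E: 62,500 × 775 × 2 × 8 = 775,000,000 bytes.
Track F: 36,000 × 775 × 4 × 2 = 223,200,000 bytes.
Total = 2,003,530,000 bytes = 1910.7 MiB.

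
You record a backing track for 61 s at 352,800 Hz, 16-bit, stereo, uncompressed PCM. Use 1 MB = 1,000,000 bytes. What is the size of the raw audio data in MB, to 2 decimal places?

Bytes = 352,800 samples/s × 61 s × 2 bytes/sample × 2 ch = 86,083,200 bytes.
86,083,200 / 1,000,000 = 86.08 MB.

86.08 MB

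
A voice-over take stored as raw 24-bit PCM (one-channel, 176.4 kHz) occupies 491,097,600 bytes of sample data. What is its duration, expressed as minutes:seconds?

15:28

Byte rate = 176,400 × 3 × 1 = 529,200 bytes/s.
Duration = 491,097,600 / 529,200 = 928 s.
928 s = 15:28.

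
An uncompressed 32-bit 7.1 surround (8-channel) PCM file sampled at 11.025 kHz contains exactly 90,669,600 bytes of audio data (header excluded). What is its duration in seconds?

Byte rate = 11,025 × 4 × 8 = 352,800 bytes/s.
Duration = 90,669,600 / 352,800 = 257 s.

257 seconds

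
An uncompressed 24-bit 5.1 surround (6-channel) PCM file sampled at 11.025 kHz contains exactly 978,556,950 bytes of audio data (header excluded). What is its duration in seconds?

4,931 seconds

Byte rate = 11,025 × 3 × 6 = 198,450 bytes/s.
Duration = 978,556,950 / 198,450 = 4,931 s.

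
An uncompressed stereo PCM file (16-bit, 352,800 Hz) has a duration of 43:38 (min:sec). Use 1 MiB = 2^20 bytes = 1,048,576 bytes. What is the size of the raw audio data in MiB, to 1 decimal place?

3523.4 MiB

Duration = 43:38 (min:sec) = 2,618 s.
Bytes = 352,800 samples/s × 2,618 s × 2 bytes/sample × 2 ch = 3,694,521,600 bytes.
3,694,521,600 / 1,048,576 = 3523.4 MiB.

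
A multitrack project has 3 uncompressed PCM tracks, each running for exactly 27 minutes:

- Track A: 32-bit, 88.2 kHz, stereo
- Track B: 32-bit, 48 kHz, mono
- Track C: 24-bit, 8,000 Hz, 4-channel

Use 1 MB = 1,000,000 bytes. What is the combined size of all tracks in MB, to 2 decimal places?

exactly 27 minutes = 1,620 s.
Track A: 88,200 × 1,620 × 4 × 2 = 1,143,072,000 bytes.
Track B: 48,000 × 1,620 × 4 × 1 = 311,040,000 bytes.
Track C: 8,000 × 1,620 × 3 × 4 = 155,520,000 bytes.
Total = 1,609,632,000 bytes = 1609.63 MB.

1609.63 MB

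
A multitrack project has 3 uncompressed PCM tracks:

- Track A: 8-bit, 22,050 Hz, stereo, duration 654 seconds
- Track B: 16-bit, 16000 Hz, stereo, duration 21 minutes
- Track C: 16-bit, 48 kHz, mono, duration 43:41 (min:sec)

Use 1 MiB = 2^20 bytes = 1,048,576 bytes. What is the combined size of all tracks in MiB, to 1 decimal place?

344.4 MiB

Track A: 22,050 × 654 × 1 × 2 = 28,841,400 bytes.
Track B: 21 minutes = 1,260 s; 16,000 × 1,260 × 2 × 2 = 80,640,000 bytes.
Track C: 43:41 (min:sec) = 2,621 s; 48,000 × 2,621 × 2 × 1 = 251,616,000 bytes.
Total = 361,097,400 bytes = 344.4 MiB.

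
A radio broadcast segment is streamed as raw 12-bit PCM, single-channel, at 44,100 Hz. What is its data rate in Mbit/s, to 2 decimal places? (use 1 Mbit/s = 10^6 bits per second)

Bit rate = 44,100 × 12 × 1 = 529,200 bits/s.
= 0.53 Mbit/s.

0.53 Mbit/s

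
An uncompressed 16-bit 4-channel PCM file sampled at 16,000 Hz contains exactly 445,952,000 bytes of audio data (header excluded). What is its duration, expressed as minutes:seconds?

58:04

Byte rate = 16,000 × 2 × 4 = 128,000 bytes/s.
Duration = 445,952,000 / 128,000 = 3,484 s.
3,484 s = 58:04.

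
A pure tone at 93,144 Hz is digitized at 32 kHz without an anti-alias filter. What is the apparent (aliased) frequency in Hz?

2,856 Hz

Nyquist = 32,000/2 = 16,000 Hz; 93,144 Hz exceeds it.
Alias = |93,144 − 3×32,000| = |93,144 − 96,000| = 2,856 Hz.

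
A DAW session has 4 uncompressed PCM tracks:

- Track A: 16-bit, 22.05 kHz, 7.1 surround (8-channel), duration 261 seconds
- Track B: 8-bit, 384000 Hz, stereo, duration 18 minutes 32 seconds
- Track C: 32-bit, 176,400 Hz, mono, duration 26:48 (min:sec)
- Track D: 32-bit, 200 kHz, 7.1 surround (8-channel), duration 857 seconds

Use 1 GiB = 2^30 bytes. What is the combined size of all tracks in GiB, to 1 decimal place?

7.0 GiB

Track A: 22,050 × 261 × 2 × 8 = 92,080,800 bytes.
Track B: 18 minutes 32 seconds = 1,112 s; 384,000 × 1,112 × 1 × 2 = 854,016,000 bytes.
Track C: 26:48 (min:sec) = 1,608 s; 176,400 × 1,608 × 4 × 1 = 1,134,604,800 bytes.
Track D: 200,000 × 857 × 4 × 8 = 5,484,800,000 bytes.
Total = 7,565,501,600 bytes = 7.0 GiB.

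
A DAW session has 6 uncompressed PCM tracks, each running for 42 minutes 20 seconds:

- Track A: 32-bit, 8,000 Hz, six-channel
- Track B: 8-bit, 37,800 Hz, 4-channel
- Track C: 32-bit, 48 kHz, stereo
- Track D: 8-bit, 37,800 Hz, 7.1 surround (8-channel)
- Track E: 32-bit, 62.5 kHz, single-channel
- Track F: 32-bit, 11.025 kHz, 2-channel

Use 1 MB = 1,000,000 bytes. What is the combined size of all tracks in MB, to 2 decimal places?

42 minutes 20 seconds = 2,540 s.
Track A: 8,000 × 2,540 × 4 × 6 = 487,680,000 bytes.
Track B: 37,800 × 2,540 × 1 × 4 = 384,048,000 bytes.
Track C: 48,000 × 2,540 × 4 × 2 = 975,360,000 bytes.
Track D: 37,800 × 2,540 × 1 × 8 = 768,096,000 bytes.
Track E: 62,500 × 2,540 × 4 × 1 = 635,000,000 bytes.
Track F: 11,025 × 2,540 × 4 × 2 = 224,028,000 bytes.
Total = 3,474,212,000 bytes = 3474.21 MB.

3474.21 MB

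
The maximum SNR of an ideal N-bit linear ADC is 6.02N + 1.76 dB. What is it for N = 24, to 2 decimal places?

6.02 × 24 + 1.76 = 146.24 dB.

146.24 dB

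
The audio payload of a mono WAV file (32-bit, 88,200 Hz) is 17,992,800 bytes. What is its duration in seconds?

Byte rate = 88,200 × 4 × 1 = 352,800 bytes/s.
Duration = 17,992,800 / 352,800 = 51 s.

51 seconds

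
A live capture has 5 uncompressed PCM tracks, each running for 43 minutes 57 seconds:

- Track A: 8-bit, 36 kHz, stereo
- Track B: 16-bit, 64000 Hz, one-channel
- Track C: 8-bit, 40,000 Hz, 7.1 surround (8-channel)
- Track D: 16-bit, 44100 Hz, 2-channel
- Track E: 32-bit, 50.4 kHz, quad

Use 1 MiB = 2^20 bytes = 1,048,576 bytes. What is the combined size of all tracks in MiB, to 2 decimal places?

43 minutes 57 seconds = 2,637 s.
Track A: 36,000 × 2,637 × 1 × 2 = 189,864,000 bytes.
Track B: 64,000 × 2,637 × 2 × 1 = 337,536,000 bytes.
Track C: 40,000 × 2,637 × 1 × 8 = 843,840,000 bytes.
Track D: 44,100 × 2,637 × 2 × 2 = 465,166,800 bytes.
Track E: 50,400 × 2,637 × 4 × 4 = 2,126,476,800 bytes.
Total = 3,962,883,600 bytes = 3779.30 MiB.

3779.30 MiB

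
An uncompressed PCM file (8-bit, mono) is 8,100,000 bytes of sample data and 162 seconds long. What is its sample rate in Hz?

Bytes = sample_rate × seconds × bytes_per_sample × channels.
sample_rate = 8,100,000 / (162 × 1 × 1) = 8,100,000 / 162 = 50,000 Hz.

50,000 Hz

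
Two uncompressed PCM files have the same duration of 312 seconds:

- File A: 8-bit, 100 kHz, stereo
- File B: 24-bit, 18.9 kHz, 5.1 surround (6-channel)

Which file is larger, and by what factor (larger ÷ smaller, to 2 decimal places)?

File A: 100,000 × 1 × 2 = 200,000 bytes/s.
File B: 18,900 × 3 × 6 = 340,200 bytes/s.
File B is larger; ratio = 106,142,400 / 62,400,000 = 1.70.

File B, by a factor of 1.70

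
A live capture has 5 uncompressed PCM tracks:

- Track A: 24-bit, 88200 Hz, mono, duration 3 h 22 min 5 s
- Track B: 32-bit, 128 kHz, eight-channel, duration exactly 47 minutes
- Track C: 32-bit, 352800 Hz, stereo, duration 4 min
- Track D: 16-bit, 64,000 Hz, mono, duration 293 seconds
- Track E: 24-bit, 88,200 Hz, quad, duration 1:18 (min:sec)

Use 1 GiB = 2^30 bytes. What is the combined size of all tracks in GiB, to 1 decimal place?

14.5 GiB

Track A: 3 h 22 min 5 s = 12,125 s; 88,200 × 12,125 × 3 × 1 = 3,208,275,000 bytes.
Track B: exactly 47 minutes = 2,820 s; 128,000 × 2,820 × 4 × 8 = 11,550,720,000 bytes.
Track C: 4 min = 240 s; 352,800 × 240 × 4 × 2 = 677,376,000 bytes.
Track D: 64,000 × 293 × 2 × 1 = 37,504,000 bytes.
Track E: 1:18 (min:sec) = 78 s; 88,200 × 78 × 3 × 4 = 82,555,200 bytes.
Total = 15,556,430,200 bytes = 14.5 GiB.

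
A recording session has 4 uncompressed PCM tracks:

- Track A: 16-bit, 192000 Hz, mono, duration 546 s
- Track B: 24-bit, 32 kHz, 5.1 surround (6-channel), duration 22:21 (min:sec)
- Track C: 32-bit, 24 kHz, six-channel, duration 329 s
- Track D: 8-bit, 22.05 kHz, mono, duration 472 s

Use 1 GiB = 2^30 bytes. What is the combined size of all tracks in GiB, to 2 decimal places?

1.10 GiB

Track A: 192,000 × 546 × 2 × 1 = 209,664,000 bytes.
Track B: 22:21 (min:sec) = 1,341 s; 32,000 × 1,341 × 3 × 6 = 772,416,000 bytes.
Track C: 24,000 × 329 × 4 × 6 = 189,504,000 bytes.
Track D: 22,050 × 472 × 1 × 1 = 10,407,600 bytes.
Total = 1,181,991,600 bytes = 1.10 GiB.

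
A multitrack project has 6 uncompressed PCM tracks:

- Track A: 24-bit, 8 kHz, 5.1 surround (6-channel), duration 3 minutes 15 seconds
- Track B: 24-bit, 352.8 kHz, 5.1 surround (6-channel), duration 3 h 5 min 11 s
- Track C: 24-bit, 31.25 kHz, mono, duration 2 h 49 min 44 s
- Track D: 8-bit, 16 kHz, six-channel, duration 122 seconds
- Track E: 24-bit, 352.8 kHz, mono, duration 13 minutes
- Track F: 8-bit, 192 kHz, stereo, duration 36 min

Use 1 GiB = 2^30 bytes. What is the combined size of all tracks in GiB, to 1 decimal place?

Track A: 3 minutes 15 seconds = 195 s; 8,000 × 195 × 3 × 6 = 28,080,000 bytes.
Track B: 3 h 5 min 11 s = 11,111 s; 352,800 × 11,111 × 3 × 6 = 70,559,294,400 bytes.
Track C: 2 h 49 min 44 s = 10,184 s; 31,250 × 10,184 × 3 × 1 = 954,750,000 bytes.
Track D: 16,000 × 122 × 1 × 6 = 11,712,000 bytes.
Track E: 13 minutes = 780 s; 352,800 × 780 × 3 × 1 = 825,552,000 bytes.
Track F: 36 min = 2,160 s; 192,000 × 2,160 × 1 × 2 = 829,440,000 bytes.
Total = 73,208,828,400 bytes = 68.2 GiB.

68.2 GiB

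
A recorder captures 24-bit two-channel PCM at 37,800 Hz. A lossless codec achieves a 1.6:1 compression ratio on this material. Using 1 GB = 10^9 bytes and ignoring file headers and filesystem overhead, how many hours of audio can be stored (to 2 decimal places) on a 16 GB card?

31.35 hours

Uncompressed byte rate = 37,800 × 3 × 2 = 226,800 bytes/s.
After 1.6:1 compression, effective rate ≈ 141750 bytes/s.
Capacity = 16 × 1,000,000,000 = 16,000,000,000 bytes.
16,000,000,000 / effective rate ≈ 112874.78 s → 31.35 hours.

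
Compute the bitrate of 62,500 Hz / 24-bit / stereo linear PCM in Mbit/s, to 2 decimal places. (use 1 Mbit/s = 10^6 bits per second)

3.00 Mbit/s

Bit rate = 62,500 × 24 × 2 = 3,000,000 bits/s.
= 3.00 Mbit/s.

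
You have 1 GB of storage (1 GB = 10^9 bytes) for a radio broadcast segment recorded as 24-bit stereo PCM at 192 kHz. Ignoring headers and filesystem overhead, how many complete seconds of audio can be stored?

868 seconds

Uncompressed byte rate = 192,000 × 3 × 2 = 1,152,000 bytes/s.
Capacity = 1 × 1,000,000,000 = 1,000,000,000 bytes.
1,000,000,000 / 1,152,000 ≈ 868.06 s → 868 seconds.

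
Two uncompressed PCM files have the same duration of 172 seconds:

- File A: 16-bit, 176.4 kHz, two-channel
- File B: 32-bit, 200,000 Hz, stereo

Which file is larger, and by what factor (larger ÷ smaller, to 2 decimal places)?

File B, by a factor of 2.27

File A: 176,400 × 2 × 2 = 705,600 bytes/s.
File B: 200,000 × 4 × 2 = 1,600,000 bytes/s.
File B is larger; ratio = 275,200,000 / 121,363,200 = 2.27.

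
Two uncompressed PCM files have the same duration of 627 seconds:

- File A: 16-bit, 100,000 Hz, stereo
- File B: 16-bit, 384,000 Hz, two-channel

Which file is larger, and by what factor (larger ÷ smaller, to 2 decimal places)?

File B, by a factor of 3.84

File A: 100,000 × 2 × 2 = 400,000 bytes/s.
File B: 384,000 × 2 × 2 = 1,536,000 bytes/s.
File B is larger; ratio = 963,072,000 / 250,800,000 = 3.84.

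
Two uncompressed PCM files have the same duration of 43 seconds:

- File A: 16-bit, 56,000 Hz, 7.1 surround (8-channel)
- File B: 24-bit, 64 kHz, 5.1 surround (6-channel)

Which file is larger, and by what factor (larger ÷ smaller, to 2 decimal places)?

File A: 56,000 × 2 × 8 = 896,000 bytes/s.
File B: 64,000 × 3 × 6 = 1,152,000 bytes/s.
File B is larger; ratio = 49,536,000 / 38,528,000 = 1.29.

File B, by a factor of 1.29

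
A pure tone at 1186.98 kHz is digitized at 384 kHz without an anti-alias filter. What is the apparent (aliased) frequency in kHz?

Nyquist = 384,000/2 = 192,000 Hz; 1,186,980 Hz exceeds it.
Alias = |1,186,980 − 3×384,000| = |1,186,980 − 1,152,000| = 34,980 Hz = 34.98 kHz.

34.98 kHz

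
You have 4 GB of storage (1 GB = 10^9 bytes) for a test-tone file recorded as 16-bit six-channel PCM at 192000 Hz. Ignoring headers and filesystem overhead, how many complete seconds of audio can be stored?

1,736 seconds

Uncompressed byte rate = 192,000 × 2 × 6 = 2,304,000 bytes/s.
Capacity = 4 × 1,000,000,000 = 4,000,000,000 bytes.
4,000,000,000 / 2,304,000 ≈ 1736.11 s → 1,736 seconds.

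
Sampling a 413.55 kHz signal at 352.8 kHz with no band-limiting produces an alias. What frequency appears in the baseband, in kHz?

60.75 kHz

Nyquist = 352,800/2 = 176,400 Hz; 413,550 Hz exceeds it.
Alias = |413,550 − 1×352,800| = |413,550 − 352,800| = 60,750 Hz = 60.75 kHz.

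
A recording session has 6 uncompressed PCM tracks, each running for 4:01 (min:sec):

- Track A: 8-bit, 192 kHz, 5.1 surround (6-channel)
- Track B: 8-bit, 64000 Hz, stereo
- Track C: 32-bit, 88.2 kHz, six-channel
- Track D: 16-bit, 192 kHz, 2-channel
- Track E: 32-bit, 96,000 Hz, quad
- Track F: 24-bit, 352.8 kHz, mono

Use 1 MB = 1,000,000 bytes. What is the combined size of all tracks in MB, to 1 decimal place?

1629.0 MB

4:01 (min:sec) = 241 s.
Track A: 192,000 × 241 × 1 × 6 = 277,632,000 bytes.
Track B: 64,000 × 241 × 1 × 2 = 30,848,000 bytes.
Track C: 88,200 × 241 × 4 × 6 = 510,148,800 bytes.
Track D: 192,000 × 241 × 2 × 2 = 185,088,000 bytes.
Track E: 96,000 × 241 × 4 × 4 = 370,176,000 bytes.
Track F: 352,800 × 241 × 3 × 1 = 255,074,400 bytes.
Total = 1,628,967,200 bytes = 1629.0 MB.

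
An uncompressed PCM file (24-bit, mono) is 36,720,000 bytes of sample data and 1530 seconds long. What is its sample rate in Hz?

8,000 Hz

Bytes = sample_rate × seconds × bytes_per_sample × channels.
sample_rate = 36,720,000 / (1,530 × 3 × 1) = 36,720,000 / 4,590 = 8,000 Hz.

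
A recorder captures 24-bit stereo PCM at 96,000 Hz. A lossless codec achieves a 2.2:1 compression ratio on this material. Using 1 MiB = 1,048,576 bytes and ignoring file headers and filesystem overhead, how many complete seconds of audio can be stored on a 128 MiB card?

512 seconds

Uncompressed byte rate = 96,000 × 3 × 2 = 576,000 bytes/s.
After 2.2:1 compression, effective rate ≈ 261818.18 bytes/s.
Capacity = 128 × 1,048,576 = 134,217,728 bytes.
134,217,728 / effective rate ≈ 512.64 s → 512 seconds.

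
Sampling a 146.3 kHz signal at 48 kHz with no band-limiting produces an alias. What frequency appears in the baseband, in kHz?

Nyquist = 48,000/2 = 24,000 Hz; 146,300 Hz exceeds it.
Alias = |146,300 − 3×48,000| = |146,300 − 144,000| = 2,300 Hz = 2.3 kHz.

2.3 kHz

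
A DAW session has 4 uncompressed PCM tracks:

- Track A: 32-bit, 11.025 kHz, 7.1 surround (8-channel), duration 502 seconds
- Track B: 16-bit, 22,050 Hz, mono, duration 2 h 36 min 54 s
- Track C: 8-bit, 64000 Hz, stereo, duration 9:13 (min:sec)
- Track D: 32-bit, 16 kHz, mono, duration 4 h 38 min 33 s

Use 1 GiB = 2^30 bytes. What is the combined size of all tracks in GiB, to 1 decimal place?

1.6 GiB

Track A: 11,025 × 502 × 4 × 8 = 177,105,600 bytes.
Track B: 2 h 36 min 54 s = 9,414 s; 22,050 × 9,414 × 2 × 1 = 415,157,400 bytes.
Track C: 9:13 (min:sec) = 553 s; 64,000 × 553 × 1 × 2 = 70,784,000 bytes.
Track D: 4 h 38 min 33 s = 16,713 s; 16,000 × 16,713 × 4 × 1 = 1,069,632,000 bytes.
Total = 1,732,679,000 bytes = 1.6 GiB.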